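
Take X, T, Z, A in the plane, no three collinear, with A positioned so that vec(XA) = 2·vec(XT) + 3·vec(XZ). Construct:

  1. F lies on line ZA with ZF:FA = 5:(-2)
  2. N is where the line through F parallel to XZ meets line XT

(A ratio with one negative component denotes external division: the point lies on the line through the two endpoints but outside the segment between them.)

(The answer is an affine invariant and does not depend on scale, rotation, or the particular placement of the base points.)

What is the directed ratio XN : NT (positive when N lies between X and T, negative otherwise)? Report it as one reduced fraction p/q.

XN:NT = -10/7

Set X = (0, 0), T = (1, 0), Z = (0, 1), A = (2, 3); any affine frame gives the same invariant.
1. F lies on line ZA with ZF:FA = 5:(-2) ⇒ F = (10/3, 13/3)
2. N is where the line through F parallel to XZ meets line XT ⇒ N = (10/3, 0)
N = X + t·(T−X) with t = 10/3, so XN:NT = t:(1−t) = 10/3:-7/3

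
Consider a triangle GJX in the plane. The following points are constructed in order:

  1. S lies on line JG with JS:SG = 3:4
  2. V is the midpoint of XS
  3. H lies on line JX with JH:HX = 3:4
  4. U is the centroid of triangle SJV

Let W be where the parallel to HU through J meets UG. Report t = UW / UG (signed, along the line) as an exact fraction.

t = -27/50

Set G = (0, 0), J = (1, 0), X = (0, 1); any affine frame gives the same invariant.
1. S lies on line JG with JS:SG = 3:4 ⇒ S = (4/7, 0)
2. V is the midpoint of XS ⇒ V = (2/7, 1/2)
3. H lies on line JX with JH:HX = 3:4 ⇒ H = (4/7, 3/7)
4. U is the centroid of triangle SJV ⇒ U = (13/21, 1/6)
through J parallel to HU: direction (1/21, -11/42); meets UG at W = (143/150, 77/300)
W = U + t·(G−U) with t = -27/50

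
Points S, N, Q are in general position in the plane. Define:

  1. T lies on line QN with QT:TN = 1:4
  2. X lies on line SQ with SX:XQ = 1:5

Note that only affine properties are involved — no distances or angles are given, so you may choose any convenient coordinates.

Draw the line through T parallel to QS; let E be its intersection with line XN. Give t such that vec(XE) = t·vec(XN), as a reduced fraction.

Choose coordinates S = (0, 0), N = (1, 0), Q = (0, 1).
1. T lies on line QN with QT:TN = 1:4 ⇒ T = (1/5, 4/5)
2. X lies on line SQ with SX:XQ = 1:5 ⇒ X = (0, 1/6)
through T parallel to QS: direction (0, -1); meets XN at E = (1/5, 2/15)
E = X + t·(N−X) with t = 1/5

t = 1/5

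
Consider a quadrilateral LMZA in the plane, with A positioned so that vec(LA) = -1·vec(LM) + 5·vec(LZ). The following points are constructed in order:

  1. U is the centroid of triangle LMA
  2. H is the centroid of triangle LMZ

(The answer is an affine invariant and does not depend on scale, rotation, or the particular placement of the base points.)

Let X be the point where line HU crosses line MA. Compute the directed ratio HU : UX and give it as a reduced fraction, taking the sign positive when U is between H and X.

HU:UX = 3/5

Choose coordinates L = (0, 0), M = (1, 0), Z = (0, 1), A = (-1, 5).
1. U is the centroid of triangle LMA ⇒ U = (0, 5/3)
2. H is the centroid of triangle LMZ ⇒ H = (1/3, 1/3)
line HU meets MA at X = (-5/9, 35/9)
U = H + t·(X−H) with t = 3/8, so HU:UX = 3/8:5/8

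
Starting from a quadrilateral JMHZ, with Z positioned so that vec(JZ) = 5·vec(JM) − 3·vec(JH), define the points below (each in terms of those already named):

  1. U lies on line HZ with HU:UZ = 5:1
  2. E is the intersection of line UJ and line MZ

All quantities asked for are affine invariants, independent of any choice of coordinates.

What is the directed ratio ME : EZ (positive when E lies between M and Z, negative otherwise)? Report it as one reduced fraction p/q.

ME:EZ = 14/5

Set J = (0, 0), M = (1, 0), H = (0, 1), Z = (5, -3); any affine frame gives the same invariant.
1. U lies on line HZ with HU:UZ = 5:1 ⇒ U = (25/6, -7/3)
2. E is the intersection of line UJ and line MZ ⇒ E = (75/19, -42/19)
E = M + t·(Z−M) with t = 14/19, so ME:EZ = t:(1−t) = 14/19:5/19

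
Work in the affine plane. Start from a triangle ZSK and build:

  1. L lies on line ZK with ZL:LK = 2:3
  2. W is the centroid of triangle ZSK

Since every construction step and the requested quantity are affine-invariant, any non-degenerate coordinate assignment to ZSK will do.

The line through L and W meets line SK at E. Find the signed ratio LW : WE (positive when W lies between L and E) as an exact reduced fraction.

LW:WE = 4/5

Assign Z = (0, 0), S = (1, 0), K = (0, 1) — the answer is frame-independent, so this choice is without loss of generality.
1. L lies on line ZK with ZL:LK = 2:3 ⇒ L = (0, 2/5)
2. W is the centroid of triangle ZSK ⇒ W = (1/3, 1/3)
line LW meets SK at E = (3/4, 1/4)
W = L + t·(E−L) with t = 4/9, so LW:WE = 4/9:5/9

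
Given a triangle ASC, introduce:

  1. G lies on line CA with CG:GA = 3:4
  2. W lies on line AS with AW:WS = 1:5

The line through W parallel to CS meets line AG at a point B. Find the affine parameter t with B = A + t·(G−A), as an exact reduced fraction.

Assign A = (0, 0), S = (1, 0), C = (0, 1) — the answer is frame-independent, so this choice is without loss of generality.
1. G lies on line CA with CG:GA = 3:4 ⇒ G = (0, 4/7)
2. W lies on line AS with AW:WS = 1:5 ⇒ W = (1/6, 0)
through W parallel to CS: direction (1, -1); meets AG at B = (0, 1/6)
B = A + t·(G−A) with t = 7/24

t = 7/24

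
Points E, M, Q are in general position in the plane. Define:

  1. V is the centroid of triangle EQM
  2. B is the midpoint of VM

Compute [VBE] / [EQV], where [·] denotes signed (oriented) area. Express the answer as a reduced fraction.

[VBE]:[EQV] = 1/2

Assign E = (0, 0), M = (1, 0), Q = (0, 1) — the answer is frame-independent, so this choice is without loss of generality.
1. V is the centroid of triangle EQM ⇒ V = (1/3, 1/3)
2. B is the midpoint of VM ⇒ B = (2/3, 1/6)
2·[VBE] = -1/6, 2·[EQV] = -1/3
[VBE]:[EQV] = -1/6:-1/3 = 1/2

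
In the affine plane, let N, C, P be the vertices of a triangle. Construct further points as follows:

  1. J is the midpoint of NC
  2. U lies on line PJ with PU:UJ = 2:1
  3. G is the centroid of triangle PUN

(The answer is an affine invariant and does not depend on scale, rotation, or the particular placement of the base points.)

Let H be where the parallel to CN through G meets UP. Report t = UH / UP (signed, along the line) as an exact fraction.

Assign N = (0, 0), C = (1, 0), P = (0, 1) — the answer is frame-independent, so this choice is without loss of generality.
1. J is the midpoint of NC ⇒ J = (1/2, 0)
2. U lies on line PJ with PU:UJ = 2:1 ⇒ U = (1/3, 1/3)
3. G is the centroid of triangle PUN ⇒ G = (1/9, 4/9)
through G parallel to CN: direction (-1, 0); meets UP at H = (5/18, 4/9)
H = U + t·(P−U) with t = 1/6

t = 1/6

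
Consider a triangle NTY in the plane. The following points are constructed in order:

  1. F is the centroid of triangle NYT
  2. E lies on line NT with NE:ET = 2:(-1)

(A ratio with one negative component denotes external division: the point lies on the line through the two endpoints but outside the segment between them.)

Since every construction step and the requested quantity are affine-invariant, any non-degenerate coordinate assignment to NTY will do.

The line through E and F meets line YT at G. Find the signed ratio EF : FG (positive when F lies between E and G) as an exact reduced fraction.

EF:FG = -4

Choose coordinates N = (0, 0), T = (1, 0), Y = (0, 1).
1. F is the centroid of triangle NYT ⇒ F = (1/3, 1/3)
2. E lies on line NT with NE:ET = 2:(-1) ⇒ E = (2, 0)
line EF meets YT at G = (3/4, 1/4)
F = E + t·(G−E) with t = 4/3, so EF:FG = 4/3:-1/3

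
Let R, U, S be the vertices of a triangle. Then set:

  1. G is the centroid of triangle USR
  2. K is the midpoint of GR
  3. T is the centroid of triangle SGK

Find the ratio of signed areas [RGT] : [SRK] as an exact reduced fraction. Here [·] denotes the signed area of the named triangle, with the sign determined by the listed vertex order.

[RGT]:[SRK] = 2/3

Assign R = (0, 0), U = (1, 0), S = (0, 1) — the answer is frame-independent, so this choice is without loss of generality.
1. G is the centroid of triangle USR ⇒ G = (1/3, 1/3)
2. K is the midpoint of GR ⇒ K = (1/6, 1/6)
3. T is the centroid of triangle SGK ⇒ T = (1/6, 1/2)
2·[RGT] = 1/9, 2·[SRK] = 1/6
[RGT]:[SRK] = 1/9:1/6 = 2/3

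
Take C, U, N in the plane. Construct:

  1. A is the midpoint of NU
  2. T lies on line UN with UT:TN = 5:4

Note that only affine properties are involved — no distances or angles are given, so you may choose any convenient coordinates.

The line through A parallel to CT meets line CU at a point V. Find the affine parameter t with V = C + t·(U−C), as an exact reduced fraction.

Set C = (0, 0), U = (1, 0), N = (0, 1); any affine frame gives the same invariant.
1. A is the midpoint of NU ⇒ A = (1/2, 1/2)
2. T lies on line UN with UT:TN = 5:4 ⇒ T = (4/9, 5/9)
through A parallel to CT: direction (4/9, 5/9); meets CU at V = (1/10, 0)
V = C + t·(U−C) with t = 1/10

t = 1/10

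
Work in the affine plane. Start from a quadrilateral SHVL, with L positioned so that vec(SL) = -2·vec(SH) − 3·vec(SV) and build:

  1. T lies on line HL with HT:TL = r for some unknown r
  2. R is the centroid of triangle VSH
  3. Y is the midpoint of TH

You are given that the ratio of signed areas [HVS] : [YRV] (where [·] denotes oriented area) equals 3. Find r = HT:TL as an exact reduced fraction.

r = 4/5

Work in coordinates with S = (0, 0), H = (1, 0), V = (0, 1), L = (-2, -3).
1. With HT:TL = r, write λ = r/(r+1) so T = H + λ·(L−H); T is affine-linear in λ
2. R is the centroid of triangle VSH ⇒ R = (1/3, 1/3)
3. Y is the midpoint of TH ⇒ Y is an affine combination of earlier points and hence also affine-linear in λ
Every point depending on T is an affine combination of T and λ-independent points, so each such coordinate is linear in λ; the λ² term in each signed area is a multiple of (L−H)×(L−H) = 0, so 2·[HVS] and 2·[YRV] are each linear in λ. Evaluating at λ=0 and λ=1:
  2·[HVS] = 1,   2·[YRV] = 3/2·λ − 1/3
So [HVS]:[YRV] = (1) / (3/2·λ − 1/3). Setting this equal to 3:
  1 = 3·(3/2·λ − 1/3)  ⇒  λ = 4/9
Then r = λ/(1−λ) = (4/9)/(5/9) = 4/5. Check: with r = 4/5, T = (-1/3, -4/3) and [HVS]:[YRV] = 3 as required.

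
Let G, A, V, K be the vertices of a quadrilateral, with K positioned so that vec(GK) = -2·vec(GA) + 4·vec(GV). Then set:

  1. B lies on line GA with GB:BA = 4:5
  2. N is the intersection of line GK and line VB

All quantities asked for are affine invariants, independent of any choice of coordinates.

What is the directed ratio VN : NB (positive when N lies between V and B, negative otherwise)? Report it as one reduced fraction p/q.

Work in coordinates with G = (0, 0), A = (1, 0), V = (0, 1), K = (-2, 4).
1. B lies on line GA with GB:BA = 4:5 ⇒ B = (4/9, 0)
2. N is the intersection of line GK and line VB ⇒ N = (4, -8)
N = V + t·(B−V) with t = 9, so VN:NB = t:(1−t) = 9:-8

VN:NB = -9/8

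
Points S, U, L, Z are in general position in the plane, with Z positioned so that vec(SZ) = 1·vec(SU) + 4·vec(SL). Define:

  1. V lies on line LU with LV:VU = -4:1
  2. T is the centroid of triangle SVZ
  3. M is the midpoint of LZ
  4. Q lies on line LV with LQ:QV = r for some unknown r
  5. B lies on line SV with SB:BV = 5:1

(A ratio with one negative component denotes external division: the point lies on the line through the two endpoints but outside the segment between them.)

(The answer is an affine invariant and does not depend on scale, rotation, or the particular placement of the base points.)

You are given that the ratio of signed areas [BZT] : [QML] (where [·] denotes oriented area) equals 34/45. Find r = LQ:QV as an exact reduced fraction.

r = 5/3

Work in coordinates with S = (0, 0), U = (1, 0), L = (0, 1), Z = (1, 4).
1. V lies on line LU with LV:VU = -4:1 ⇒ V = (4/3, -1/3)
2. T is the centroid of triangle SVZ ⇒ T = (7/9, 11/9)
3. M is the midpoint of LZ ⇒ M = (1/2, 5/2)
4. With LQ:QV = r, write λ = r/(r+1) so Q = L + λ·(V−L); Q is affine-linear in λ
5. B lies on line SV with SB:BV = 5:1 ⇒ B = (10/9, -5/18)
Every point depending on Q is an affine combination of Q and λ-independent points, so each such coordinate is linear in λ; the λ² term in each signed area is a multiple of (V−L)×(V−L) = 0, so 2·[BZT] and 2·[QML] are each linear in λ. Evaluating at λ=0 and λ=1:
  2·[BZT] = 34/27,   2·[QML] = 8/3·λ
So [BZT]:[QML] = (34/27) / (8/3·λ). Setting this equal to 34/45:
  34/27 = 34/45·(8/3·λ)  ⇒  λ = 5/8
Then r = λ/(1−λ) = (5/8)/(3/8) = 5/3. Check: with r = 5/3, Q = (5/6, 1/6) and [BZT]:[QML] = 34/45 as required.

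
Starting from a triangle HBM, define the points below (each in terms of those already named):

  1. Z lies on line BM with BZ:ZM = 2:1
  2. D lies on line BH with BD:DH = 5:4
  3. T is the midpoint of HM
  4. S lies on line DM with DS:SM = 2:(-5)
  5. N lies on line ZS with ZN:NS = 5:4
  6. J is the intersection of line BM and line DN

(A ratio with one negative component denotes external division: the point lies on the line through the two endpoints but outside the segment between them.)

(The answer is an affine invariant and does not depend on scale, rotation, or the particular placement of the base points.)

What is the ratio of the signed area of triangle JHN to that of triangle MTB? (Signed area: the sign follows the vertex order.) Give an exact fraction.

[JHN]:[MTB] = -200/243

Set H = (0, 0), B = (1, 0), M = (0, 1); any affine frame gives the same invariant.
1. Z lies on line BM with BZ:ZM = 2:1 ⇒ Z = (1/3, 2/3)
2. D lies on line BH with BD:DH = 5:4 ⇒ D = (4/9, 0)
3. T is the midpoint of HM ⇒ T = (0, 1/2)
4. S lies on line DM with DS:SM = 2:(-5) ⇒ S = (20/27, -2/3)
5. N lies on line ZS with ZN:NS = 5:4 ⇒ N = (136/243, -2/27)
6. J is the intersection of line BM and line DN ⇒ J = (2, -1)
2·[JHN] = -100/243, 2·[MTB] = 1/2
[JHN]:[MTB] = -100/243:1/2 = -200/243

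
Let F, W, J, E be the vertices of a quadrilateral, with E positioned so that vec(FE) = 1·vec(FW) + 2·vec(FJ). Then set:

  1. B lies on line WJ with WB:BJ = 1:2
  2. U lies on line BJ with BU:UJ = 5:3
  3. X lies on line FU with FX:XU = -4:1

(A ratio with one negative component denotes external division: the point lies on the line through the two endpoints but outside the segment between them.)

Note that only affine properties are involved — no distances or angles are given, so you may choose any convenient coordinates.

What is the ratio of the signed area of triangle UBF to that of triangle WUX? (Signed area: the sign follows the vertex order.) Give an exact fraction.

Choose coordinates F = (0, 0), W = (1, 0), J = (0, 1), E = (1, 2).
1. B lies on line WJ with WB:BJ = 1:2 ⇒ B = (2/3, 1/3)
2. U lies on line BJ with BU:UJ = 5:3 ⇒ U = (1/4, 3/4)
3. X lies on line FU with FX:XU = -4:1 ⇒ X = (1/3, 1)
2·[UBF] = -5/12, 2·[WUX] = -1/4
[UBF]:[WUX] = -5/12:-1/4 = 5/3

[UBF]:[WUX] = 5/3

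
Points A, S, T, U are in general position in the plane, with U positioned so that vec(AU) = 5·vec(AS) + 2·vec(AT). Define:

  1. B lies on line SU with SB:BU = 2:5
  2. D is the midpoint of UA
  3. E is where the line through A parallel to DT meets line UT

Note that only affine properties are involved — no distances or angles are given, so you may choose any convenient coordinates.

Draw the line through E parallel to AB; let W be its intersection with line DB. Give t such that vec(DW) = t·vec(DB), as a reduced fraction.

t = -3

Assign A = (0, 0), S = (1, 0), T = (0, 1), U = (5, 2) — the answer is frame-independent, so this choice is without loss of generality.
1. B lies on line SU with SB:BU = 2:5 ⇒ B = (15/7, 4/7)
2. D is the midpoint of UA ⇒ D = (5/2, 1)
3. E is where the line through A parallel to DT meets line UT ⇒ E = (-5, 0)
through E parallel to AB: direction (15/7, 4/7); meets DB at W = (25/7, 16/7)
W = D + t·(B−D) with t = -3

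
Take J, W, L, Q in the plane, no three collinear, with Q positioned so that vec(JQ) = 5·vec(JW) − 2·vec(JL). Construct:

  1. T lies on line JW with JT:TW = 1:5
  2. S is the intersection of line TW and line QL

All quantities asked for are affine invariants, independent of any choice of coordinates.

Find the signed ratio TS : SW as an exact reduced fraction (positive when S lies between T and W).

Set J = (0, 0), W = (1, 0), L = (0, 1), Q = (5, -2); any affine frame gives the same invariant.
1. T lies on line JW with JT:TW = 1:5 ⇒ T = (1/6, 0)
2. S is the intersection of line TW and line QL ⇒ S = (5/3, 0)
S = T + t·(W−T) with t = 9/5, so TS:SW = t:(1−t) = 9/5:-4/5

TS:SW = -9/4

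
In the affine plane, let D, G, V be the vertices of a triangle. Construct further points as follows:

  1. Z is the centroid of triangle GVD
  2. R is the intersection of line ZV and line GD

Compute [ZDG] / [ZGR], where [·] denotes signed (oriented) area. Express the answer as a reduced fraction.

[ZDG]:[ZGR] = -2

Work in coordinates with D = (0, 0), G = (1, 0), V = (0, 1).
1. Z is the centroid of triangle GVD ⇒ Z = (1/3, 1/3)
2. R is the intersection of line ZV and line GD ⇒ R = (1/2, 0)
2·[ZDG] = 1/3, 2·[ZGR] = -1/6
[ZDG]:[ZGR] = 1/3:-1/6 = -2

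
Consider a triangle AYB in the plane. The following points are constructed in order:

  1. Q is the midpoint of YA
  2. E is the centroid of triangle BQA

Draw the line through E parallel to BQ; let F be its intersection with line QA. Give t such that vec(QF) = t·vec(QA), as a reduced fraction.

Assign A = (0, 0), Y = (1, 0), B = (0, 1) — the answer is frame-independent, so this choice is without loss of generality.
1. Q is the midpoint of YA ⇒ Q = (1/2, 0)
2. E is the centroid of triangle BQA ⇒ E = (1/6, 1/3)
through E parallel to BQ: direction (1/2, -1); meets QA at F = (1/3, 0)
F = Q + t·(A−Q) with t = 1/3

t = 1/3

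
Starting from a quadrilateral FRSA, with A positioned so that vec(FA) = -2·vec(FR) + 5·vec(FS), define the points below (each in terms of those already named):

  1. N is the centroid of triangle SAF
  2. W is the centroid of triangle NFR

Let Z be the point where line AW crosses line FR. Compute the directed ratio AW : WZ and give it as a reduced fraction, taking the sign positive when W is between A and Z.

Work in coordinates with F = (0, 0), R = (1, 0), S = (0, 1), A = (-2, 5).
1. N is the centroid of triangle SAF ⇒ N = (-2/3, 2)
2. W is the centroid of triangle NFR ⇒ W = (1/9, 2/3)
line AW meets FR at Z = (17/39, 0)
W = A + t·(Z−A) with t = 13/15, so AW:WZ = 13/15:2/15

AW:WZ = 13/2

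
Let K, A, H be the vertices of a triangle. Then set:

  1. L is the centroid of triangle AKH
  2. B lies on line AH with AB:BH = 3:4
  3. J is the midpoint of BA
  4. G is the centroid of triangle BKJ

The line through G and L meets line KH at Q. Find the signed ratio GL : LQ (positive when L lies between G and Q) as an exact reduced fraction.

Set K = (0, 0), A = (1, 0), H = (0, 1); any affine frame gives the same invariant.
1. L is the centroid of triangle AKH ⇒ L = (1/3, 1/3)
2. B lies on line AH with AB:BH = 3:4 ⇒ B = (4/7, 3/7)
3. J is the midpoint of BA ⇒ J = (11/14, 3/14)
4. G is the centroid of triangle BKJ ⇒ G = (19/42, 3/14)
line GL meets KH at Q = (0, 2/3)
L = G + t·(Q−G) with t = 5/19, so GL:LQ = 5/19:14/19

GL:LQ = 5/14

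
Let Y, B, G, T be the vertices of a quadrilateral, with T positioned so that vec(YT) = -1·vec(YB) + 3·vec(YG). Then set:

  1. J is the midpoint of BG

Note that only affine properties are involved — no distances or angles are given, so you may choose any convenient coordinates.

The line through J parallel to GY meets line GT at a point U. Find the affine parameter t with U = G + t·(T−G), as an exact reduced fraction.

Work in coordinates with Y = (0, 0), B = (1, 0), G = (0, 1), T = (-1, 3).
1. J is the midpoint of BG ⇒ J = (1/2, 1/2)
through J parallel to GY: direction (0, -1); meets GT at U = (1/2, 0)
U = G + t·(T−G) with t = -1/2

t = -1/2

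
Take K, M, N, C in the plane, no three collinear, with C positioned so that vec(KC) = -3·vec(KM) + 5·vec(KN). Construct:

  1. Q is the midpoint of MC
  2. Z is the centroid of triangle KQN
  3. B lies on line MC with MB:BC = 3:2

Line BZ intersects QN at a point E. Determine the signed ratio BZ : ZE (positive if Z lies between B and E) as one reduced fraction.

Choose coordinates K = (0, 0), M = (1, 0), N = (0, 1), C = (-3, 5).
1. Q is the midpoint of MC ⇒ Q = (-1, 5/2)
2. Z is the centroid of triangle KQN ⇒ Z = (-1/3, 7/6)
3. B lies on line MC with MB:BC = 3:2 ⇒ B = (-7/5, 3)
line BZ meets QN at E = (-13/7, 53/14)
Z = B + t·(E−B) with t = -7/3, so BZ:ZE = -7/3:10/3

BZ:ZE = -7/10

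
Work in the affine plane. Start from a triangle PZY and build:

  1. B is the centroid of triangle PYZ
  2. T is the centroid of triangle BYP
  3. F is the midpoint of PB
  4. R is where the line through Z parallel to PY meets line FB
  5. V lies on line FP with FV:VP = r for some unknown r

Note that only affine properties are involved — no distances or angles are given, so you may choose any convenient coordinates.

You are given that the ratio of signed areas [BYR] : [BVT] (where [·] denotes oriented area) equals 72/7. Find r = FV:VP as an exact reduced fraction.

Work in coordinates with P = (0, 0), Z = (1, 0), Y = (0, 1).
1. B is the centroid of triangle PYZ ⇒ B = (1/3, 1/3)
2. T is the centroid of triangle BYP ⇒ T = (1/9, 4/9)
3. F is the midpoint of PB ⇒ F = (1/6, 1/6)
4. R is where the line through Z parallel to PY meets line FB ⇒ R = (1, 1)
5. With FV:VP = r, write λ = r/(r+1) so V = F + λ·(P−F); V is affine-linear in λ
Every point depending on V is an affine combination of V and λ-independent points, so each such coordinate is linear in λ; the λ² term in each signed area is a multiple of (P−F)×(P−F) = 0, so 2·[BYR] and 2·[BVT] are each linear in λ. Evaluating at λ=0 and λ=1:
  2·[BYR] = -2/3,   2·[BVT] = -1/18·λ − 1/18
So [BYR]:[BVT] = (-2/3) / (-1/18·λ − 1/18). Setting this equal to 72/7:
  -2/3 = 72/7·(-1/18·λ − 1/18)  ⇒  λ = 1/6
Then r = λ/(1−λ) = (1/6)/(5/6) = 1/5. Check: with r = 1/5, V = (5/36, 5/36) and [BYR]:[BVT] = 72/7 as required.

r = 1/5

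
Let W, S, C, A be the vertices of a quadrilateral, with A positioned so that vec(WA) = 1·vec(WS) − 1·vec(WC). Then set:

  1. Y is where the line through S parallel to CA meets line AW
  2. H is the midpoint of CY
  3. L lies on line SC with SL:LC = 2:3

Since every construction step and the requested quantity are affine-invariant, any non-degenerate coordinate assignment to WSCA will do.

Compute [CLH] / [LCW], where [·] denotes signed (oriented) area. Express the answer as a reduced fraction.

[CLH]:[LCW] = -1/2

Set W = (0, 0), S = (1, 0), C = (0, 1), A = (1, -1); any affine frame gives the same invariant.
1. Y is where the line through S parallel to CA meets line AW ⇒ Y = (2, -2)
2. H is the midpoint of CY ⇒ H = (1, -1/2)
3. L lies on line SC with SL:LC = 2:3 ⇒ L = (3/5, 2/5)
2·[CLH] = -3/10, 2·[LCW] = 3/5
[CLH]:[LCW] = -3/10:3/5 = -1/2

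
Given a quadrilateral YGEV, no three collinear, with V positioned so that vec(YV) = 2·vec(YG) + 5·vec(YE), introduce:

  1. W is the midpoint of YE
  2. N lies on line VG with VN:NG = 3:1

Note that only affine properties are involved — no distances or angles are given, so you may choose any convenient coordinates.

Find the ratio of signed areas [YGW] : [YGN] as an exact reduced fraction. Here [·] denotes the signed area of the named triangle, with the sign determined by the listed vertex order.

Assign Y = (0, 0), G = (1, 0), E = (0, 1), V = (2, 5) — the answer is frame-independent, so this choice is without loss of generality.
1. W is the midpoint of YE ⇒ W = (0, 1/2)
2. N lies on line VG with VN:NG = 3:1 ⇒ N = (5/4, 5/4)
2·[YGW] = 1/2, 2·[YGN] = 5/4
[YGW]:[YGN] = 1/2:5/4 = 2/5

[YGW]:[YGN] = 2/5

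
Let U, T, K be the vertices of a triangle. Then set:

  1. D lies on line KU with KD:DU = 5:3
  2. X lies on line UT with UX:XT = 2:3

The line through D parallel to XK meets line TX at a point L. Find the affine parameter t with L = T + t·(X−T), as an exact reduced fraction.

t = 17/12

Work in coordinates with U = (0, 0), T = (1, 0), K = (0, 1).
1. D lies on line KU with KD:DU = 5:3 ⇒ D = (0, 3/8)
2. X lies on line UT with UX:XT = 2:3 ⇒ X = (2/5, 0)
through D parallel to XK: direction (-2/5, 1); meets TX at L = (3/20, 0)
L = T + t·(X−T) with t = 17/12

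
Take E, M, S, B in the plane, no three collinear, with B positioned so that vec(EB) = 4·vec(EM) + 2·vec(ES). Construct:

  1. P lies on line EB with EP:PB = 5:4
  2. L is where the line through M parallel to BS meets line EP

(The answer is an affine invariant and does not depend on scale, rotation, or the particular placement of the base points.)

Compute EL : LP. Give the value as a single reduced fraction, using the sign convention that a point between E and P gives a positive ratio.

EL:LP = -9/29

Assign E = (0, 0), M = (1, 0), S = (0, 1), B = (4, 2) — the answer is frame-independent, so this choice is without loss of generality.
1. P lies on line EB with EP:PB = 5:4 ⇒ P = (20/9, 10/9)
2. L is where the line through M parallel to BS meets line EP ⇒ L = (-1, -1/2)
L = E + t·(P−E) with t = -9/20, so EL:LP = t:(1−t) = -9/20:29/20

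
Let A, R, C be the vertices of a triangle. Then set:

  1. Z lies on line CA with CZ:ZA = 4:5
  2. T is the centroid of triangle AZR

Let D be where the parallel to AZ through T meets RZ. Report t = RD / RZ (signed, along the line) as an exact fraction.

t = 2/3

Assign A = (0, 0), R = (1, 0), C = (0, 1) — the answer is frame-independent, so this choice is without loss of generality.
1. Z lies on line CA with CZ:ZA = 4:5 ⇒ Z = (0, 5/9)
2. T is the centroid of triangle AZR ⇒ T = (1/3, 5/27)
through T parallel to AZ: direction (0, 5/9); meets RZ at D = (1/3, 10/27)
D = R + t·(Z−R) with t = 2/3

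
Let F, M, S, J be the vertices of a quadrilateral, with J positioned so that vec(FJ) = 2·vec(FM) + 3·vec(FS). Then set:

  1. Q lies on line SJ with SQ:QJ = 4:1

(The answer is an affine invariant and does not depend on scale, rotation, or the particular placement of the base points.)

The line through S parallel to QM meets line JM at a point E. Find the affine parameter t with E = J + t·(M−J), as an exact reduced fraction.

Set F = (0, 0), M = (1, 0), S = (0, 1), J = (2, 3); any affine frame gives the same invariant.
1. Q lies on line SJ with SQ:QJ = 4:1 ⇒ Q = (8/5, 13/5)
through S parallel to QM: direction (-3/5, -13/5); meets JM at E = (-3, -12)
E = J + t·(M−J) with t = 5

t = 5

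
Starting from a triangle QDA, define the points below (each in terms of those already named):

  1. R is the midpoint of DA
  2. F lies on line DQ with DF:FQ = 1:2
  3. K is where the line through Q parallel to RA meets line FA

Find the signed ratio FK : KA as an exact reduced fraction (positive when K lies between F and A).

Assign Q = (0, 0), D = (1, 0), A = (0, 1) — the answer is frame-independent, so this choice is without loss of generality.
1. R is the midpoint of DA ⇒ R = (1/2, 1/2)
2. F lies on line DQ with DF:FQ = 1:2 ⇒ F = (2/3, 0)
3. K is where the line through Q parallel to RA meets line FA ⇒ K = (2, -2)
K = F + t·(A−F) with t = -2, so FK:KA = t:(1−t) = -2:3

FK:KA = -2/3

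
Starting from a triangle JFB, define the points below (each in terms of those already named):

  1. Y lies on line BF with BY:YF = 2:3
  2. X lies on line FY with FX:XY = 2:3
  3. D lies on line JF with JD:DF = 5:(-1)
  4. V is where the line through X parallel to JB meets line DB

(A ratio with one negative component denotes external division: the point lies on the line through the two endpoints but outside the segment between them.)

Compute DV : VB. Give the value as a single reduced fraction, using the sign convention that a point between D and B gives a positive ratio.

Choose coordinates J = (0, 0), F = (1, 0), B = (0, 1).
1. Y lies on line BF with BY:YF = 2:3 ⇒ Y = (2/5, 3/5)
2. X lies on line FY with FX:XY = 2:3 ⇒ X = (19/25, 6/25)
3. D lies on line JF with JD:DF = 5:(-1) ⇒ D = (5/4, 0)
4. V is where the line through X parallel to JB meets line DB ⇒ V = (19/25, 49/125)
V = D + t·(B−D) with t = 49/125, so DV:VB = t:(1−t) = 49/125:76/125

DV:VB = 49/76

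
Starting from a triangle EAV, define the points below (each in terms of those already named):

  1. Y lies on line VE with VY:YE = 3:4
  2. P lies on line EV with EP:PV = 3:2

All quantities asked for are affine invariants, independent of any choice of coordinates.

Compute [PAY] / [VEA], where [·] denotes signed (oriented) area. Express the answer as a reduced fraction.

[PAY]:[VEA] = -1/35

Assign E = (0, 0), A = (1, 0), V = (0, 1) — the answer is frame-independent, so this choice is without loss of generality.
1. Y lies on line VE with VY:YE = 3:4 ⇒ Y = (0, 4/7)
2. P lies on line EV with EP:PV = 3:2 ⇒ P = (0, 3/5)
2·[PAY] = -1/35, 2·[VEA] = 1
[PAY]:[VEA] = -1/35:1 = -1/35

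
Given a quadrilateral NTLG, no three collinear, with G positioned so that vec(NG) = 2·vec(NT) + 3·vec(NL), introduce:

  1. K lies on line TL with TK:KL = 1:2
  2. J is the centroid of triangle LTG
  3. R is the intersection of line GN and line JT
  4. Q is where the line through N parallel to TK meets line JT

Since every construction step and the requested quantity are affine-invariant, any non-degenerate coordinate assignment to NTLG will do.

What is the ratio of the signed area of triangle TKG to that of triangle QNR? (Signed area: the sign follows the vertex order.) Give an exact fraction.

[TKG]:[QNR] = 8/15

Work in coordinates with N = (0, 0), T = (1, 0), L = (0, 1), G = (2, 3).
1. K lies on line TL with TK:KL = 1:2 ⇒ K = (2/3, 1/3)
2. J is the centroid of triangle LTG ⇒ J = (1, 4/3)
3. R is the intersection of line GN and line JT ⇒ R = (1, 3/2)
4. Q is where the line through N parallel to TK meets line JT ⇒ Q = (1, -1)
2·[TKG] = -4/3, 2·[QNR] = -5/2
[TKG]:[QNR] = -4/3:-5/2 = 8/15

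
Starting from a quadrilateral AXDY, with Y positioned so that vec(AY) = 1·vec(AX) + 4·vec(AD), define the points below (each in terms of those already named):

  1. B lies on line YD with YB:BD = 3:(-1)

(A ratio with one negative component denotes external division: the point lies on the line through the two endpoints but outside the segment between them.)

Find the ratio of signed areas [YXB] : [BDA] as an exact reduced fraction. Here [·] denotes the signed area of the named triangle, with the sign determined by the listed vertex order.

Assign A = (0, 0), X = (1, 0), D = (0, 1), Y = (1, 4) — the answer is frame-independent, so this choice is without loss of generality.
1. B lies on line YD with YB:BD = 3:(-1) ⇒ B = (-1/2, -1/2)
2·[YXB] = -6, 2·[BDA] = -1/2
[YXB]:[BDA] = -6:-1/2 = 12

[YXB]:[BDA] = 12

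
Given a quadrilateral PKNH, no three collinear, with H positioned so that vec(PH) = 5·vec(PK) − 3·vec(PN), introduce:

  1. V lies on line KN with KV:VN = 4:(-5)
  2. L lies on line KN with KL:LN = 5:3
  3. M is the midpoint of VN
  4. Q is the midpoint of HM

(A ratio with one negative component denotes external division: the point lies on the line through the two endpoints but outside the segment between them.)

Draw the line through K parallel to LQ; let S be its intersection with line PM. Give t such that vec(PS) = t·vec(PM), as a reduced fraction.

Work in coordinates with P = (0, 0), K = (1, 0), N = (0, 1), H = (5, -3).
1. V lies on line KN with KV:VN = 4:(-5) ⇒ V = (5, -4)
2. L lies on line KN with KL:LN = 5:3 ⇒ L = (3/8, 5/8)
3. M is the midpoint of VN ⇒ M = (5/2, -3/2)
4. Q is the midpoint of HM ⇒ Q = (15/4, -9/4)
through K parallel to LQ: direction (27/8, -23/8); meets PM at S = (115/34, -69/34)
S = P + t·(M−P) with t = 23/17

t = 23/17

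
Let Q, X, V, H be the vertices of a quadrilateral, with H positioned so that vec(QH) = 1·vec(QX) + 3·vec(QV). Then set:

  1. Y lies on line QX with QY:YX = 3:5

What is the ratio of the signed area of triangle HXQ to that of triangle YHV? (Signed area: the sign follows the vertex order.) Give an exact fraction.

[HXQ]:[YHV] = -12/7

Assign Q = (0, 0), X = (1, 0), V = (0, 1), H = (1, 3) — the answer is frame-independent, so this choice is without loss of generality.
1. Y lies on line QX with QY:YX = 3:5 ⇒ Y = (3/8, 0)
2·[HXQ] = -3, 2·[YHV] = 7/4
[HXQ]:[YHV] = -3:7/4 = -12/7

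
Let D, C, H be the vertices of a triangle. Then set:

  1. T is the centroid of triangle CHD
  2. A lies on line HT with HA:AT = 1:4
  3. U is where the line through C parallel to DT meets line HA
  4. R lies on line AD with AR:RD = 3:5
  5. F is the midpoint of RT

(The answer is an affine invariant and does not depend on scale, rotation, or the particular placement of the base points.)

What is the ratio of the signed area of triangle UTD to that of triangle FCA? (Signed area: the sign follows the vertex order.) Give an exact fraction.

[UTD]:[FCA] = 80/71

Set D = (0, 0), C = (1, 0), H = (0, 1); any affine frame gives the same invariant.
1. T is the centroid of triangle CHD ⇒ T = (1/3, 1/3)
2. A lies on line HT with HA:AT = 1:4 ⇒ A = (1/15, 13/15)
3. U is where the line through C parallel to DT meets line HA ⇒ U = (2/3, -1/3)
4. R lies on line AD with AR:RD = 3:5 ⇒ R = (1/24, 13/24)
5. F is the midpoint of RT ⇒ F = (3/16, 7/16)
2·[UTD] = 1/3, 2·[FCA] = 71/240
[UTD]:[FCA] = 1/3:71/240 = 80/71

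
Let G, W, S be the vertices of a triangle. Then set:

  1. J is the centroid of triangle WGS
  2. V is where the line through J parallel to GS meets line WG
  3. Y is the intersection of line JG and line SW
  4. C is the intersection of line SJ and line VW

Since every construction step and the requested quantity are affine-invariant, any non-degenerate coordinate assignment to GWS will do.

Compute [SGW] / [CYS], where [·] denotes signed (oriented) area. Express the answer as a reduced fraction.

[SGW]:[CYS] = 4

Set G = (0, 0), W = (1, 0), S = (0, 1); any affine frame gives the same invariant.
1. J is the centroid of triangle WGS ⇒ J = (1/3, 1/3)
2. V is where the line through J parallel to GS meets line WG ⇒ V = (1/3, 0)
3. Y is the intersection of line JG and line SW ⇒ Y = (1/2, 1/2)
4. C is the intersection of line SJ and line VW ⇒ C = (1/2, 0)
2·[SGW] = 1, 2·[CYS] = 1/4
[SGW]:[CYS] = 1:1/4 = 4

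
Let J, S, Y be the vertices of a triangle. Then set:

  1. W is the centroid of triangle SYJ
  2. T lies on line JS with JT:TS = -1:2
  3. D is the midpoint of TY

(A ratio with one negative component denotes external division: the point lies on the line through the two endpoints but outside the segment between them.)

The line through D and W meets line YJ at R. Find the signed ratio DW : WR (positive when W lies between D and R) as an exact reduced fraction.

Set J = (0, 0), S = (1, 0), Y = (0, 1); any affine frame gives the same invariant.
1. W is the centroid of triangle SYJ ⇒ W = (1/3, 1/3)
2. T lies on line JS with JT:TS = -1:2 ⇒ T = (-1, 0)
3. D is the midpoint of TY ⇒ D = (-1/2, 1/2)
line DW meets YJ at R = (0, 2/5)
W = D + t·(R−D) with t = 5/3, so DW:WR = 5/3:-2/3

DW:WR = -5/2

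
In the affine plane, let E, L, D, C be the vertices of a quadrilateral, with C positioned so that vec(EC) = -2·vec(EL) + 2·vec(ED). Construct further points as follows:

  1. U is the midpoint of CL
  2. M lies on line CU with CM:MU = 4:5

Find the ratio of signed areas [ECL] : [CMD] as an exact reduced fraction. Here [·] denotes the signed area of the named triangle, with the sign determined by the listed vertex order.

Choose coordinates E = (0, 0), L = (1, 0), D = (0, 1), C = (-2, 2).
1. U is the midpoint of CL ⇒ U = (-1/2, 1)
2. M lies on line CU with CM:MU = 4:5 ⇒ M = (-4/3, 14/9)
2·[ECL] = -2, 2·[CMD] = 2/9
[ECL]:[CMD] = -2:2/9 = -9

[ECL]:[CMD] = -9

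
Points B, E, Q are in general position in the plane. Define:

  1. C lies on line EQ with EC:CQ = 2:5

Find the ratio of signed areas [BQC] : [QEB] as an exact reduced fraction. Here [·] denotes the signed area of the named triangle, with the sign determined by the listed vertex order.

[BQC]:[QEB] = 5/7

Work in coordinates with B = (0, 0), E = (1, 0), Q = (0, 1).
1. C lies on line EQ with EC:CQ = 2:5 ⇒ C = (5/7, 2/7)
2·[BQC] = -5/7, 2·[QEB] = -1
[BQC]:[QEB] = -5/7:-1 = 5/7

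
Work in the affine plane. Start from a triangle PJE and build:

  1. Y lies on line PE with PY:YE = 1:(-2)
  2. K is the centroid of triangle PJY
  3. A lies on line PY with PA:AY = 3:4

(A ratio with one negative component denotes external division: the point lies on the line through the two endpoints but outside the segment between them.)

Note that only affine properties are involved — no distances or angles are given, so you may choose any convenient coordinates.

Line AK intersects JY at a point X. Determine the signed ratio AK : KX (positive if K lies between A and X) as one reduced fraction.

AK:KX = 5/7

Work in coordinates with P = (0, 0), J = (1, 0), E = (0, 1).
1. Y lies on line PE with PY:YE = 1:(-2) ⇒ Y = (0, -1)
2. K is the centroid of triangle PJY ⇒ K = (1/3, -1/3)
3. A lies on line PY with PA:AY = 3:4 ⇒ A = (0, -3/7)
line AK meets JY at X = (4/5, -1/5)
K = A + t·(X−A) with t = 5/12, so AK:KX = 5/12:7/12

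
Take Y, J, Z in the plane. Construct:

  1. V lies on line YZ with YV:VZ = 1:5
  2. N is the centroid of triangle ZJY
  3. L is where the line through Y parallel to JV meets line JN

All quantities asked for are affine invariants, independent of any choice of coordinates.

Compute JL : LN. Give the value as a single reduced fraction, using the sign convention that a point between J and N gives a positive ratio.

Assign Y = (0, 0), J = (1, 0), Z = (0, 1) — the answer is frame-independent, so this choice is without loss of generality.
1. V lies on line YZ with YV:VZ = 1:5 ⇒ V = (0, 1/6)
2. N is the centroid of triangle ZJY ⇒ N = (1/3, 1/3)
3. L is where the line through Y parallel to JV meets line JN ⇒ L = (3/2, -1/4)
L = J + t·(N−J) with t = -3/4, so JL:LN = t:(1−t) = -3/4:7/4

JL:LN = -3/7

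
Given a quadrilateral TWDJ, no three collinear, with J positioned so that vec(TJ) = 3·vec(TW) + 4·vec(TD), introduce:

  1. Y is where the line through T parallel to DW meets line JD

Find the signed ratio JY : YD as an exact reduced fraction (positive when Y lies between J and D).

Work in coordinates with T = (0, 0), W = (1, 0), D = (0, 1), J = (3, 4).
1. Y is where the line through T parallel to DW meets line JD ⇒ Y = (-1/2, 1/2)
Y = J + t·(D−J) with t = 7/6, so JY:YD = t:(1−t) = 7/6:-1/6

JY:YD = -7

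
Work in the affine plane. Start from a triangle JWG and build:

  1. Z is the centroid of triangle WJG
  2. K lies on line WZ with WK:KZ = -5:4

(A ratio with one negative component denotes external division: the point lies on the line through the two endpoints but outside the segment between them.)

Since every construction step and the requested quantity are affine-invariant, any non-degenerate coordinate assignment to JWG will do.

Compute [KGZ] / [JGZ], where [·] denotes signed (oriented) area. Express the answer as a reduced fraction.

Set J = (0, 0), W = (1, 0), G = (0, 1); any affine frame gives the same invariant.
1. Z is the centroid of triangle WJG ⇒ Z = (1/3, 1/3)
2. K lies on line WZ with WK:KZ = -5:4 ⇒ K = (-7/3, 5/3)
2·[KGZ] = -4/3, 2·[JGZ] = -1/3
[KGZ]:[JGZ] = -4/3:-1/3 = 4

[KGZ]:[JGZ] = 4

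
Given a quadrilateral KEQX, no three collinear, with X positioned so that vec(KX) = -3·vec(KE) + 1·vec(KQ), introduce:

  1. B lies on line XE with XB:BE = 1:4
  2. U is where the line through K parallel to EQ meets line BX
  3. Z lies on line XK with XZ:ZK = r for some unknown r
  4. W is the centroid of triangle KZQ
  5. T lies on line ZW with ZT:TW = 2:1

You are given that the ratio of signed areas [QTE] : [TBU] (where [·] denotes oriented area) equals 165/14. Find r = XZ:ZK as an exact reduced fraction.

r = 2/5

Set K = (0, 0), E = (1, 0), Q = (0, 1), X = (-3, 1); any affine frame gives the same invariant.
1. B lies on line XE with XB:BE = 1:4 ⇒ B = (-11/5, 4/5)
2. U is where the line through K parallel to EQ meets line BX ⇒ U = (-1/3, 1/3)
3. With XZ:ZK = r, write λ = r/(r+1) so Z = X + λ·(K−X); Z is affine-linear in λ
4. W is the centroid of triangle KZQ ⇒ W is an affine combination of earlier points and hence also affine-linear in λ
5. T lies on line ZW with ZT:TW = 2:1 ⇒ T is an affine combination of earlier points and hence also affine-linear in λ
Every point depending on Z is an affine combination of Z and λ-independent points, so each such coordinate is linear in λ; the λ² term in each signed area is a multiple of (K−X)×(K−X) = 0, so 2·[QTE] and 2·[TBU] are each linear in λ. Evaluating at λ=0 and λ=1:
  2·[QTE] = -10/9·λ + 17/9,   2·[TBU] = -7/27·λ + 28/135
So [QTE]:[TBU] = (-10/9·λ + 17/9) / (-7/27·λ + 28/135). Setting this equal to 165/14:
  -10/9·λ + 17/9 = 165/14·(-7/27·λ + 28/135)  ⇒  λ = 2/7
Then r = λ/(1−λ) = (2/7)/(5/7) = 2/5. Check: with r = 2/5, Z = (-15/7, 5/7) and [QTE]:[TBU] = 165/14 as required.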